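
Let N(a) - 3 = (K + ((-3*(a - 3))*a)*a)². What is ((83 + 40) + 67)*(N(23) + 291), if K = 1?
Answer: 191399238850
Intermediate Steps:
N(a) = 3 + (1 + a²*(9 - 3*a))² (N(a) = 3 + (1 + ((-3*(a - 3))*a)*a)² = 3 + (1 + ((-3*(-3 + a))*a)*a)² = 3 + (1 + ((9 - 3*a)*a)*a)² = 3 + (1 + (a*(9 - 3*a))*a)² = 3 + (1 + a²*(9 - 3*a))²)
((83 + 40) + 67)*(N(23) + 291) = ((83 + 40) + 67)*((3 + (1 - 3*23³ + 9*23²)²) + 291) = (123 + 67)*((3 + (1 - 3*12167 + 9*529)²) + 291) = 190*((3 + (1 - 36501 + 4761)²) + 291) = 190*((3 + (-31739)²) + 291) = 190*((3 + 1007364121) + 291) = 190*(1007364124 + 291) = 190*1007364415 = 191399238850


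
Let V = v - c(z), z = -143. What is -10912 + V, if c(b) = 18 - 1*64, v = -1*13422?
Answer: -24288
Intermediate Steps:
v = -13422
c(b) = -46 (c(b) = 18 - 64 = -46)
V = -13376 (V = -13422 - 1*(-46) = -13422 + 46 = -13376)
-10912 + V = -10912 - 13376 = -24288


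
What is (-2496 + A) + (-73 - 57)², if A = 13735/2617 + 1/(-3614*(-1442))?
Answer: 196516245728781/13638202396 ≈ 14409.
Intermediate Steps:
A = 71578416797/13638202396 (A = 13735*(1/2617) - 1/3614*(-1/1442) = 13735/2617 + 1/5211388 = 71578416797/13638202396 ≈ 5.2484)
(-2496 + A) + (-73 - 57)² = (-2496 + 71578416797/13638202396) + (-73 - 57)² = -33969374763619/13638202396 + (-130)² = -33969374763619/13638202396 + 16900 = 196516245728781/13638202396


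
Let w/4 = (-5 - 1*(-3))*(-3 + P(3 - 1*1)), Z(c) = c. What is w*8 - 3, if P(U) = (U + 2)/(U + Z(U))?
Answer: 125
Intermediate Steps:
P(U) = (2 + U)/(2*U) (P(U) = (U + 2)/(U + U) = (2 + U)/((2*U)) = (2 + U)*(1/(2*U)) = (2 + U)/(2*U))
w = 16 (w = 4*((-5 - 1*(-3))*(-3 + (2 + (3 - 1*1))/(2*(3 - 1*1)))) = 4*((-5 + 3)*(-3 + (2 + (3 - 1))/(2*(3 - 1)))) = 4*(-2*(-3 + (½)*(2 + 2)/2)) = 4*(-2*(-3 + (½)*(½)*4)) = 4*(-2*(-3 + 1)) = 4*(-2*(-2)) = 4*4 = 16)
w*8 - 3 = 16*8 - 3 = 128 - 3 = 125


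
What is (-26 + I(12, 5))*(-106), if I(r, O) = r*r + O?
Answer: -13038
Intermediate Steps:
I(r, O) = O + r² (I(r, O) = r² + O = O + r²)
(-26 + I(12, 5))*(-106) = (-26 + (5 + 12²))*(-106) = (-26 + (5 + 144))*(-106) = (-26 + 149)*(-106) = 123*(-106) = -13038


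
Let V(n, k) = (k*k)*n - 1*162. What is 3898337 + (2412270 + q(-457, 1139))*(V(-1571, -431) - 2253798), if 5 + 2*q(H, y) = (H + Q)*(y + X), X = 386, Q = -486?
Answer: -497952678797593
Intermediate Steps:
q(H, y) = -5/2 + (-486 + H)*(386 + y)/2 (q(H, y) = -5/2 + ((H - 486)*(y + 386))/2 = -5/2 + ((-486 + H)*(386 + y))/2 = -5/2 + (-486 + H)*(386 + y)/2)
V(n, k) = -162 + n*k² (V(n, k) = k²*n - 162 = n*k² - 162 = -162 + n*k²)
3898337 + (2412270 + q(-457, 1139))*(V(-1571, -431) - 2253798) = 3898337 + (2412270 + (-187601/2 - 243*1139 + 193*(-457) + (½)*(-457)*1139))*((-162 - 1571*(-431)²) - 2253798) = 3898337 + (2412270 + (-187601/2 - 276777 - 88201 - 520523/2))*((-162 - 1571*185761) - 2253798) = 3898337 + (2412270 - 719040)*((-162 - 291830531) - 2253798) = 3898337 + 1693230*(-291830693 - 2253798) = 3898337 + 1693230*(-294084491) = 3898337 - 497952682695930 = -497952678797593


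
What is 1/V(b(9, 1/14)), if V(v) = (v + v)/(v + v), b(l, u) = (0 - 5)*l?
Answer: 1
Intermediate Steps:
b(l, u) = -5*l
V(v) = 1 (V(v) = (2*v)/((2*v)) = (2*v)*(1/(2*v)) = 1)
1/V(b(9, 1/14)) = 1/1 = 1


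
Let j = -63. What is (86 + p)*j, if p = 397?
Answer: -30429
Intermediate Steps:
(86 + p)*j = (86 + 397)*(-63) = 483*(-63) = -30429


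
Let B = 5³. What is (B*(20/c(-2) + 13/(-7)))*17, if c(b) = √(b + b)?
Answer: -27625/7 - 21250*I ≈ -3946.4 - 21250.0*I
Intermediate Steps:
c(b) = √2*√b (c(b) = √(2*b) = √2*√b)
B = 125
(B*(20/c(-2) + 13/(-7)))*17 = (125*(20/((√2*√(-2))) + 13/(-7)))*17 = (125*(20/((√2*(I*√2))) + 13*(-⅐)))*17 = (125*(20/((2*I)) - 13/7))*17 = (125*(20*(-I/2) - 13/7))*17 = (125*(-10*I - 13/7))*17 = (125*(-13/7 - 10*I))*17 = (-1625/7 - 1250*I)*17 = -27625/7 - 21250*I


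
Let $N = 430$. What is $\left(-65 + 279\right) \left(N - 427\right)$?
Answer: $642$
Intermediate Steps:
$\left(-65 + 279\right) \left(N - 427\right) = \left(-65 + 279\right) \left(430 - 427\right) = 214 \cdot 3 = 642$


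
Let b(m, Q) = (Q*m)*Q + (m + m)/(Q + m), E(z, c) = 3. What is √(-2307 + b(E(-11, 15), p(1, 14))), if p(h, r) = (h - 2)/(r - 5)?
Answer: I*√31551585/117 ≈ 48.009*I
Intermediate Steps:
p(h, r) = (-2 + h)/(-5 + r)
b(m, Q) = m*Q² + 2*m/(Q + m) (b(m, Q) = m*Q² + (2*m)/(Q + m) = m*Q² + 2*m/(Q + m))
√(-2307 + b(E(-11, 15), p(1, 14))) = √(-2307 + 3*(2 + ((-2 + 1)/(-5 + 14))³ + 3*((-2 + 1)/(-5 + 14))²)/((-2 + 1)/(-5 + 14) + 3)) = √(-2307 + 3*(2 + (-1/9)³ + 3*(-1/9)²)/(-1/9 + 3)) = √(-2307 + 3*(2 + ((⅑)*(-1))³ + 3*((⅑)*(-1))²)/((⅑)*(-1) + 3)) = √(-2307 + 3*(2 + (-⅑)³ + 3*(-⅑)²)/(-⅑ + 3)) = √(-2307 + 3*(2 - 1/729 + 3*(1/81))/(26/9)) = √(-2307 + 3*(9/26)*(2 - 1/729 + 1/27)) = √(-2307 + 3*(9/26)*(1484/729)) = √(-2307 + 742/351) = √(-809015/351) = I*√31551585/117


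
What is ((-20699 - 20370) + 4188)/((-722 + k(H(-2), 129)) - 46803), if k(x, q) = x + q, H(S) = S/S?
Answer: 36881/47395 ≈ 0.77816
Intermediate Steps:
H(S) = 1
k(x, q) = q + x
((-20699 - 20370) + 4188)/((-722 + k(H(-2), 129)) - 46803) = ((-20699 - 20370) + 4188)/((-722 + (129 + 1)) - 46803) = (-41069 + 4188)/((-722 + 130) - 46803) = -36881/(-592 - 46803) = -36881/(-47395) = -36881*(-1/47395) = 36881/47395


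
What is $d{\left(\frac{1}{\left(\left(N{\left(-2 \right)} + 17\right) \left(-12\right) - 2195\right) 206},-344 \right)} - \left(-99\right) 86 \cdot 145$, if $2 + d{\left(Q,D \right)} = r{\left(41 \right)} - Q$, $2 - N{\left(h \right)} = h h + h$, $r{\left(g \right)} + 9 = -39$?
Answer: $\frac{610072609121}{494194} \approx 1.2345 \cdot 10^{6}$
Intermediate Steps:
$r{\left(g \right)} = -48$ ($r{\left(g \right)} = -9 - 39 = -48$)
$N{\left(h \right)} = 2 - h - h^{2}$ ($N{\left(h \right)} = 2 - \left(h h + h\right) = 2 - \left(h^{2} + h\right) = 2 - \left(h + h^{2}\right) = 2 - h - h^{2}$)
$d{\left(Q,D \right)} = -50 - Q$ ($d{\left(Q,D \right)} = -2 - \left(48 + Q\right) = -50 - Q$)
$d{\left(\frac{1}{\left(\left(N{\left(-2 \right)} + 17\right) \left(-12\right) - 2195\right) 206},-344 \right)} - \left(-99\right) 86 \cdot 145 = \left(-50 - \frac{1}{\left(\left(\left(2 - -2 - \left(-2\right)^{2}\right) + 17\right) \left(-12\right) - 2195\right) 206}\right) - \left(-99\right) 86 \cdot 145 = \left(-50 - \frac{1}{\left(\left(2 + 2 - 4\right) + 17\right) \left(-12\right) - 2195} \cdot \frac{1}{206}\right) - \left(-8514\right) 145 = \left(-50 - \frac{1}{\left(\left(2 + 2 - 4\right) + 17\right) \left(-12\right) - 2195} \cdot \frac{1}{206}\right) - -1234530 = \left(-50 - \frac{1}{\left(0 + 17\right) \left(-12\right) - 2195} \cdot \frac{1}{206}\right) + 1234530 = \left(-50 - \frac{1}{17 \left(-12\right) - 2195} \cdot \frac{1}{206}\right) + 1234530 = \left(-50 - \frac{1}{-204 - 2195} \cdot \frac{1}{206}\right) + 1234530 = \left(-50 - \frac{1}{-2399} \cdot \frac{1}{206}\right) + 1234530 = \left(-50 - \left(- \frac{1}{2399}\right) \frac{1}{206}\right) + 1234530 = \left(-50 - - \frac{1}{494194}\right) + 1234530 = \left(-50 + \frac{1}{494194}\right) + 1234530 = - \frac{24709699}{494194} + 1234530 = \frac{610072609121}{494194}$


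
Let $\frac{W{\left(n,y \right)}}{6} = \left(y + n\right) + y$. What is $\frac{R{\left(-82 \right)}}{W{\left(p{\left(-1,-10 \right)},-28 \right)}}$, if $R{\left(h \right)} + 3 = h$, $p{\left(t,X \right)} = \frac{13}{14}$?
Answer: $\frac{595}{2313} \approx 0.25724$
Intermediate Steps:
$p{\left(t,X \right)} = \frac{13}{14}$ ($p{\left(t,X \right)} = 13 \cdot \frac{1}{14} = \frac{13}{14}$)
$R{\left(h \right)} = -3 + h$
$W{\left(n,y \right)} = 6 n + 12 y$ ($W{\left(n,y \right)} = 6 \left(\left(y + n\right) + y\right) = 6 \left(\left(n + y\right) + y\right) = 6 \left(n + 2 y\right) = 6 n + 12 y$)
$\frac{R{\left(-82 \right)}}{W{\left(p{\left(-1,-10 \right)},-28 \right)}} = \frac{-3 - 82}{6 \cdot \frac{13}{14} + 12 \left(-28\right)} = - \frac{85}{\frac{39}{7} - 336} = - \frac{85}{- \frac{2313}{7}} = \left(-85\right) \left(- \frac{7}{2313}\right) = \frac{595}{2313}$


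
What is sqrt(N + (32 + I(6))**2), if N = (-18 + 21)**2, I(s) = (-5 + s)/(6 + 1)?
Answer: 3*sqrt(5674)/7 ≈ 32.283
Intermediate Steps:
I(s) = -5/7 + s/7 (I(s) = (-5 + s)/7 = (-5 + s)*(1/7) = -5/7 + s/7)
N = 9 (N = 3**2 = 9)
sqrt(N + (32 + I(6))**2) = sqrt(9 + (32 + (-5/7 + (1/7)*6))**2) = sqrt(9 + (32 + (-5/7 + 6/7))**2) = sqrt(9 + (32 + 1/7)**2) = sqrt(9 + (225/7)**2) = sqrt(9 + 50625/49) = sqrt(51066/49) = 3*sqrt(5674)/7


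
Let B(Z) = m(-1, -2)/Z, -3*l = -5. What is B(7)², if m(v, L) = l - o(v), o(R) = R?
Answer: 64/441 ≈ 0.14512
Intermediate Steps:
l = 5/3 (l = -⅓*(-5) = 5/3 ≈ 1.6667)
m(v, L) = 5/3 - v
B(Z) = 8/(3*Z) (B(Z) = (5/3 - 1*(-1))/Z = (5/3 + 1)/Z = 8/(3*Z))
B(7)² = ((8/3)/7)² = ((8/3)*(⅐))² = (8/21)² = 64/441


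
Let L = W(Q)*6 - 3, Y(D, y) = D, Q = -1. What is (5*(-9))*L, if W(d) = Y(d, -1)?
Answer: 405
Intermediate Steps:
W(d) = d
L = -9 (L = -1*6 - 3 = -6 - 3 = -9)
(5*(-9))*L = (5*(-9))*(-9) = -45*(-9) = 405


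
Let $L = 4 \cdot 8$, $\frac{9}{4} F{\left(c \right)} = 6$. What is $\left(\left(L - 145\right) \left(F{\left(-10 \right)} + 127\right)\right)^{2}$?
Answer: $\frac{1932217849}{9} \approx 2.1469 \cdot 10^{8}$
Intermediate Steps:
$F{\left(c \right)} = \frac{8}{3}$ ($F{\left(c \right)} = \frac{4}{9} \cdot 6 = \frac{8}{3}$)
$L = 32$
$\left(\left(L - 145\right) \left(F{\left(-10 \right)} + 127\right)\right)^{2} = \left(\left(32 - 145\right) \left(\frac{8}{3} + 127\right)\right)^{2} = \left(\left(-113\right) \frac{389}{3}\right)^{2} = \left(- \frac{43957}{3}\right)^{2} = \frac{1932217849}{9}$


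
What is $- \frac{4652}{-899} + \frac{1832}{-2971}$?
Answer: $\frac{12174124}{2670929} \approx 4.558$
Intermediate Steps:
$- \frac{4652}{-899} + \frac{1832}{-2971} = \left(-4652\right) \left(- \frac{1}{899}\right) + 1832 \left(- \frac{1}{2971}\right) = \frac{4652}{899} - \frac{1832}{2971} = \frac{12174124}{2670929}$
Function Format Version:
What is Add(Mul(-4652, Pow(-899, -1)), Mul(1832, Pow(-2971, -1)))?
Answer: Rational(12174124, 2670929) ≈ 4.5580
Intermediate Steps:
Add(Mul(-4652, Pow(-899, -1)), Mul(1832, Pow(-2971, -1))) = Add(Mul(-4652, Rational(-1, 899)), Mul(1832, Rational(-1, 2971))) = Add(Rational(4652, 899), Rational(-1832, 2971)) = Rational(12174124, 2670929)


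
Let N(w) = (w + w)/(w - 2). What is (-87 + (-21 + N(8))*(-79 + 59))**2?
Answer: 703921/9 ≈ 78214.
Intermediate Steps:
N(w) = 2*w/(-2 + w) (N(w) = (2*w)/(-2 + w) = 2*w/(-2 + w))
(-87 + (-21 + N(8))*(-79 + 59))**2 = (-87 + (-21 + 2*8/(-2 + 8))*(-79 + 59))**2 = (-87 + (-21 + 2*8/6)*(-20))**2 = (-87 + (-21 + 2*8*(1/6))*(-20))**2 = (-87 + (-21 + 8/3)*(-20))**2 = (-87 - 55/3*(-20))**2 = (-87 + 1100/3)**2 = (839/3)**2 = 703921/9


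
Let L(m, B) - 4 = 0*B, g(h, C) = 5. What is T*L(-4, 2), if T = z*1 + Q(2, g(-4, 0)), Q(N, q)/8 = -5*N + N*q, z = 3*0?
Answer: 0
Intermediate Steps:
z = 0
L(m, B) = 4 (L(m, B) = 4 + 0*B = 4 + 0 = 4)
Q(N, q) = -40*N + 8*N*q (Q(N, q) = 8*(-5*N + N*q) = -40*N + 8*N*q)
T = 0 (T = 0*1 + 8*2*(-5 + 5) = 0 + 8*2*0 = 0 + 0 = 0)
T*L(-4, 2) = 0*4 = 0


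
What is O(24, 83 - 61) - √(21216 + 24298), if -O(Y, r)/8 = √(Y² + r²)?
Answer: -√45514 - 16*√265 ≈ -473.80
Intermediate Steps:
O(Y, r) = -8*√(Y² + r²)
O(24, 83 - 61) - √(21216 + 24298) = -8*√(24² + (83 - 61)²) - √(21216 + 24298) = -8*√(576 + 22²) - √45514 = -8*√(576 + 484) - √45514 = -16*√265 - √45514 = -√45514 - 16*√265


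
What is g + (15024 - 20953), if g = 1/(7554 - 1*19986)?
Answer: -73709329/12432 ≈ -5929.0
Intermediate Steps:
g = -1/12432 (g = 1/(7554 - 19986) = 1/(-12432) = -1/12432 ≈ -8.0438e-5)
g + (15024 - 20953) = -1/12432 + (15024 - 20953) = -1/12432 - 5929 = -73709329/12432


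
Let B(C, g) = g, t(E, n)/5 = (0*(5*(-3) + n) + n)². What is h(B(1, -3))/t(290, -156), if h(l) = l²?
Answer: 1/13520 ≈ 7.3964e-5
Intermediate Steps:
t(E, n) = 5*n² (t(E, n) = 5*(0*(5*(-3) + n) + n)² = 5*(0*(-15 + n) + n)² = 5*(0 + n)² = 5*n²)
h(B(1, -3))/t(290, -156) = (-3)²/((5*(-156)²)) = 9/((5*24336)) = 9/121680 = 9*(1/121680) = 1/13520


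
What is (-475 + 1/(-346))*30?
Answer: -2465265/173 ≈ -14250.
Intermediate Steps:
(-475 + 1/(-346))*30 = (-475 - 1/346)*30 = -164351/346*30 = -2465265/173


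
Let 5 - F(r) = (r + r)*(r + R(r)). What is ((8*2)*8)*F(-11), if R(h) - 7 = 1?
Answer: -7808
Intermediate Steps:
R(h) = 8 (R(h) = 7 + 1 = 8)
F(r) = 5 - 2*r*(8 + r) (F(r) = 5 - (r + r)*(r + 8) = 5 - 2*r*(8 + r))
((8*2)*8)*F(-11) = ((8*2)*8)*(5 - 16*(-11) - 2*(-11)²) = (16*8)*(5 + 176 - 2*121) = 128*(5 + 176 - 242) = 128*(-61) = -7808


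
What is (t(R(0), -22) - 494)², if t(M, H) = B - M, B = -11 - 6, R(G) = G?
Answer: 261121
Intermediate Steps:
B = -17
t(M, H) = -17 - M
(t(R(0), -22) - 494)² = ((-17 - 1*0) - 494)² = ((-17 + 0) - 494)² = (-17 - 494)² = (-511)² = 261121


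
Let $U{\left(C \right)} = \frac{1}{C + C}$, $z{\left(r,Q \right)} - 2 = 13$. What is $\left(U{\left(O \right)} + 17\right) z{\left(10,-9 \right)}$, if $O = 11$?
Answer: $\frac{5625}{22} \approx 255.68$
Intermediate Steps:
$z{\left(r,Q \right)} = 15$ ($z{\left(r,Q \right)} = 2 + 13 = 15$)
$U{\left(C \right)} = \frac{1}{2 C}$
$\left(U{\left(O \right)} + 17\right) z{\left(10,-9 \right)} = \left(\frac{1}{2 \cdot 11} + 17\right) 15 = \left(\frac{1}{2} \cdot \frac{1}{11} + 17\right) 15 = \left(\frac{1}{22} + 17\right) 15 = \frac{375}{22} \cdot 15 = \frac{5625}{22}$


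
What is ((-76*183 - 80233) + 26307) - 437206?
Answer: -505040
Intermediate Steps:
((-76*183 - 80233) + 26307) - 437206 = ((-13908 - 80233) + 26307) - 437206 = (-94141 + 26307) - 437206 = -67834 - 437206 = -505040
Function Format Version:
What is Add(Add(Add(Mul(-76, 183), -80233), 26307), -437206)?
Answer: -505040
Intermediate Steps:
Add(Add(Add(Mul(-76, 183), -80233), 26307), -437206) = Add(Add(Add(-13908, -80233), 26307), -437206) = Add(Add(-94141, 26307), -437206) = Add(-67834, -437206) = -505040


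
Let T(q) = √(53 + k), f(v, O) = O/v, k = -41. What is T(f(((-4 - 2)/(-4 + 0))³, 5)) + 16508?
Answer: 16508 + 2*√3 ≈ 16511.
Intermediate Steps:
T(q) = 2*√3 (T(q) = √(53 - 41) = √12 = 2*√3)
T(f(((-4 - 2)/(-4 + 0))³, 5)) + 16508 = 2*√3 + 16508 = 16508 + 2*√3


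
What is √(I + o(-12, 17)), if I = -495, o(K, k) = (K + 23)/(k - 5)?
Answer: 77*I*√3/6 ≈ 22.228*I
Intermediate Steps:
o(K, k) = (23 + K)/(-5 + k)
√(I + o(-12, 17)) = √(-495 + (23 - 12)/(-5 + 17)) = √(-495 + 11/12) = √(-5929/12) = 77*I*√3/6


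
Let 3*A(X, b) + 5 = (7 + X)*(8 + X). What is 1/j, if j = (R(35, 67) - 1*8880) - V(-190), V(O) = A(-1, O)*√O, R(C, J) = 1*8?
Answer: -39924/354335783 + 111*I*√190/708671566 ≈ -0.00011267 + 2.159e-6*I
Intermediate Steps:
R(C, J) = 8
A(X, b) = -5/3 + (7 + X)*(8 + X)/3 (A(X, b) = -5/3 + ((7 + X)*(8 + X))/3 = -5/3 + (7 + X)*(8 + X)/3)
V(O) = 37*√O/3 (V(O) = (17 + 5*(-1) + (⅓)*(-1)²)*√O = (17 - 5 + (⅓)*1)*√O = (17 - 5 + ⅓)*√O = 37*√O/3)
j = -8872 - 37*I*√190/3 (j = (8 - 1*8880) - 37*√(-190)/3 = (8 - 8880) - 37*I*√190/3 = -8872 - 37*I*√190/3 ≈ -8872.0 - 170.0*I)
1/j = 1/(-8872 - 37*I*√190/3)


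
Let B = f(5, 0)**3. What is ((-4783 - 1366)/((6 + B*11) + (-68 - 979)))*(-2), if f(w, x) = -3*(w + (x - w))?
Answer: -12298/1041 ≈ -11.814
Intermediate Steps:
f(w, x) = -3*x
B = 0 (B = (-3*0)**3 = 0**3 = 0)
((-4783 - 1366)/((6 + B*11) + (-68 - 979)))*(-2) = ((-4783 - 1366)/((6 + 0*11) + (-68 - 979)))*(-2) = -6149/((6 + 0) - 1047)*(-2) = -6149/(6 - 1047)*(-2) = -6149/(-1041)*(-2) = -6149*(-1/1041)*(-2) = (6149/1041)*(-2) = -12298/1041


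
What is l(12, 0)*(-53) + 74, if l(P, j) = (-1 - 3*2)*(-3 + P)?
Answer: 3413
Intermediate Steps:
l(P, j) = 21 - 7*P (l(P, j) = (-1 - 6)*(-3 + P) = -7*(-3 + P) = 21 - 7*P)
l(12, 0)*(-53) + 74 = (21 - 7*12)*(-53) + 74 = (21 - 84)*(-53) + 74 = -63*(-53) + 74 = 3339 + 74 = 3413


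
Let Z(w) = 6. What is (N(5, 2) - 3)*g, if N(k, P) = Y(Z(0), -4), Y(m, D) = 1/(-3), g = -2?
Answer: 20/3 ≈ 6.6667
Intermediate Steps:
Y(m, D) = -⅓
N(k, P) = -⅓
(N(5, 2) - 3)*g = (-⅓ - 3)*(-2) = -10/3*(-2) = 20/3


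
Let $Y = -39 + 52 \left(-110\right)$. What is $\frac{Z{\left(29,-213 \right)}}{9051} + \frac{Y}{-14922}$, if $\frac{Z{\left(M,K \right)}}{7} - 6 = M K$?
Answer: $- \frac{28212425}{6431382} \approx -4.3867$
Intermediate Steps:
$Z{\left(M,K \right)} = 42 + 7 K M$ ($Z{\left(M,K \right)} = 42 + 7 M K = 42 + 7 K M$)
$Y = -5759$ ($Y = -39 - 5720 = -5759$)
$\frac{Z{\left(29,-213 \right)}}{9051} + \frac{Y}{-14922} = \frac{42 + 7 \left(-213\right) 29}{9051} - \frac{5759}{-14922} = \left(42 - 43239\right) \frac{1}{9051} - - \frac{5759}{14922} = \left(-43197\right) \frac{1}{9051} + \frac{5759}{14922} = - \frac{2057}{431} + \frac{5759}{14922} = - \frac{28212425}{6431382}$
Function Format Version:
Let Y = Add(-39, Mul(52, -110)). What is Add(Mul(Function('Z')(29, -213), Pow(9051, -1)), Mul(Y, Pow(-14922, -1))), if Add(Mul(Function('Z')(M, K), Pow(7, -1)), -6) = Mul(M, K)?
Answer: Rational(-28212425, 6431382) ≈ -4.3867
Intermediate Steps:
Function('Z')(M, K) = Add(42, Mul(7, K, M)) (Function('Z')(M, K) = Add(42, Mul(7, Mul(M, K))) = Add(42, Mul(7, Mul(K, M))) = Add(42, Mul(7, K, M)))
Y = -5759 (Y = Add(-39, -5720) = -5759)
Add(Mul(Function('Z')(29, -213), Pow(9051, -1)), Mul(Y, Pow(-14922, -1))) = Add(Mul(Add(42, Mul(7, -213, 29)), Pow(9051, -1)), Mul(-5759, Pow(-14922, -1))) = Add(Mul(Add(42, -43239), Rational(1, 9051)), Mul(-5759, Rational(-1, 14922))) = Add(Mul(-43197, Rational(1, 9051)), Rational(5759, 14922)) = Add(Rational(-2057, 431), Rational(5759, 14922)) = Rational(-28212425, 6431382)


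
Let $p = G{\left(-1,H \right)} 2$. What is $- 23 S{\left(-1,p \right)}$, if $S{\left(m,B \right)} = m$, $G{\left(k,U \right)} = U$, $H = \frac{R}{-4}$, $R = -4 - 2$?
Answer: $23$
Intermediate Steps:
$R = -6$
$H = \frac{3}{2}$ ($H = - \frac{6}{-4} = \left(-6\right) \left(- \frac{1}{4}\right) = \frac{3}{2} \approx 1.5$)
$p = 3$ ($p = \frac{3}{2} \cdot 2 = 3$)
$- 23 S{\left(-1,p \right)} = \left(-23\right) \left(-1\right) = 23$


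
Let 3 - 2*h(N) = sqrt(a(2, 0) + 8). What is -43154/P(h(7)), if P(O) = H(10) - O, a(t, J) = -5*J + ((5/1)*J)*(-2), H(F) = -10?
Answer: 1985084/521 + 172616*sqrt(2)/521 ≈ 4278.7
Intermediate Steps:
a(t, J) = -15*J (a(t, J) = -5*J + ((5*1)*J)*(-2) = -5*J + (5*J)*(-2) = -5*J - 10*J = -15*J)
h(N) = 3/2 - sqrt(2) (h(N) = 3/2 - sqrt(-15*0 + 8)/2 = 3/2 - sqrt(0 + 8)/2 = 3/2 - sqrt(2))
P(O) = -10 - O
-43154/P(h(7)) = -43154/(-10 - (3/2 - sqrt(2))) = -43154/(-10 + (-3/2 + sqrt(2))) = -43154/(-23/2 + sqrt(2))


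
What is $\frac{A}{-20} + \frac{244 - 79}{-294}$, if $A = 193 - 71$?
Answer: $- \frac{1632}{245} \approx -6.6612$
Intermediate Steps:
$A = 122$
$\frac{A}{-20} + \frac{244 - 79}{-294} = \frac{122}{-20} + \frac{244 - 79}{-294} = 122 \left(- \frac{1}{20}\right) + \left(244 - 79\right) \left(- \frac{1}{294}\right) = - \frac{61}{10} + 165 \left(- \frac{1}{294}\right) = - \frac{61}{10} - \frac{55}{98} = - \frac{1632}{245}$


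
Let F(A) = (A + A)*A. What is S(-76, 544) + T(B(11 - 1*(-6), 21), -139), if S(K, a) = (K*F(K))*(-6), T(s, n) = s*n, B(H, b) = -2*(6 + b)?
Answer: 5275218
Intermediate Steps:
B(H, b) = -12 - 2*b
T(s, n) = n*s
F(A) = 2*A**2 (F(A) = (2*A)*A = 2*A**2)
S(K, a) = -12*K**3 (S(K, a) = (K*(2*K**2))*(-6) = (2*K**3)*(-6) = -12*K**3)
S(-76, 544) + T(B(11 - 1*(-6), 21), -139) = -12*(-76)**3 - 139*(-12 - 2*21) = -12*(-438976) - 139*(-12 - 42) = 5267712 - 139*(-54) = 5267712 + 7506 = 5275218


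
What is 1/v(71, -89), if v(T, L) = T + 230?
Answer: 1/301 ≈ 0.0033223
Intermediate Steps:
v(T, L) = 230 + T
1/v(71, -89) = 1/(230 + 71) = 1/301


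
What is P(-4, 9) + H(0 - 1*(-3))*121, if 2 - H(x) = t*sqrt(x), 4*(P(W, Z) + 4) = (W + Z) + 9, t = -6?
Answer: 483/2 + 726*sqrt(3) ≈ 1499.0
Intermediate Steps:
P(W, Z) = -7/4 + W/4 + Z/4 (P(W, Z) = -4 + ((W + Z) + 9)/4 = -4 + (9 + W + Z)/4 = -4 + (9/4 + W/4 + Z/4) = -7/4 + W/4 + Z/4)
H(x) = 2 + 6*sqrt(x) (H(x) = 2 - (-6)*sqrt(x) = 2 + 6*sqrt(x))
P(-4, 9) + H(0 - 1*(-3))*121 = (-7/4 + (1/4)*(-4) + (1/4)*9) + (2 + 6*sqrt(0 - 1*(-3)))*121 = (-7/4 - 1 + 9/4) + (2 + 6*sqrt(0 + 3))*121 = -1/2 + (2 + 6*sqrt(3))*121 = -1/2 + (242 + 726*sqrt(3)) = 483/2 + 726*sqrt(3)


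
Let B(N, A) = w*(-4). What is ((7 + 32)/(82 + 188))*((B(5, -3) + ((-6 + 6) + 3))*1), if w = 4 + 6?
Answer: -481/90 ≈ -5.3444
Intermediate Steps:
w = 10
B(N, A) = -40 (B(N, A) = 10*(-4) = -40)
((7 + 32)/(82 + 188))*((B(5, -3) + ((-6 + 6) + 3))*1) = ((7 + 32)/(82 + 188))*((-40 + ((-6 + 6) + 3))*1) = (39/270)*((-40 + (0 + 3))*1) = (39*(1/270))*((-40 + 3)*1) = 13*(-37*1)/90 = (13/90)*(-37) = -481/90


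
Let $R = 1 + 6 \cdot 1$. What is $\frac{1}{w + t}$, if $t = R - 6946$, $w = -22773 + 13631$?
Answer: $- \frac{1}{16081} \approx -6.2185 \cdot 10^{-5}$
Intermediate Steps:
$R = 7$ ($R = 1 + 6 = 7$)
$w = -9142$
$t = -6939$ ($t = 7 - 6946 = -6939$)
$\frac{1}{w + t} = \frac{1}{-9142 - 6939} = \frac{1}{-16081} = - \frac{1}{16081}$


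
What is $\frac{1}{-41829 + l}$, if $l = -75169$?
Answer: $- \frac{1}{116998} \approx -8.5472 \cdot 10^{-6}$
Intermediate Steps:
$\frac{1}{-41829 + l} = \frac{1}{-41829 - 75169} = \frac{1}{-116998} = - \frac{1}{116998}$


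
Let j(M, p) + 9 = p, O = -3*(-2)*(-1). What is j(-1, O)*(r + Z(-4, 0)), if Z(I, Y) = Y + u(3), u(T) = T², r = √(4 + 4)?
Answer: -135 - 30*√2 ≈ -177.43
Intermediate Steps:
r = 2*√2 (r = √8 = 2*√2 ≈ 2.8284)
O = -6 (O = 6*(-1) = -6)
j(M, p) = -9 + p
Z(I, Y) = 9 + Y (Z(I, Y) = Y + 3² = Y + 9 = 9 + Y)
j(-1, O)*(r + Z(-4, 0)) = (-9 - 6)*(2*√2 + (9 + 0)) = -15*(2*√2 + 9) = -15*(9 + 2*√2) = -135 - 30*√2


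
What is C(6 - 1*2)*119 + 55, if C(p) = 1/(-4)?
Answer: 101/4 ≈ 25.250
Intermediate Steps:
C(p) = -¼
C(6 - 1*2)*119 + 55 = -¼*119 + 55 = -119/4 + 55 = 101/4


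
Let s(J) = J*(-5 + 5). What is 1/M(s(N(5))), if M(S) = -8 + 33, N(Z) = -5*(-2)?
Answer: 1/25 ≈ 0.040000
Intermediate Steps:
N(Z) = 10
s(J) = 0 (s(J) = J*0 = 0)
M(S) = 25
1/M(s(N(5))) = 1/25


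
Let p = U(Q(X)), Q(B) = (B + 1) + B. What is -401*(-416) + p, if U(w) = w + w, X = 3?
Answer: 166830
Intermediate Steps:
Q(B) = 1 + 2*B (Q(B) = (1 + B) + B = 1 + 2*B)
U(w) = 2*w
p = 14 (p = 2*(1 + 2*3) = 2*(1 + 6) = 2*7 = 14)
-401*(-416) + p = -401*(-416) + 14 = 166816 + 14 = 166830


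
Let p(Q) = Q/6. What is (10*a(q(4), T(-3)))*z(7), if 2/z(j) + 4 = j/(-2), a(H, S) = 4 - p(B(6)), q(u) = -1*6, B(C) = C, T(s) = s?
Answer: -8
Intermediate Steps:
q(u) = -6
p(Q) = Q/6 (p(Q) = Q*(⅙) = Q/6)
a(H, S) = 3 (a(H, S) = 4 - 6/6 = 4 - 1*1 = 4 - 1 = 3)
z(j) = 2/(-4 - j/2) (z(j) = 2/(-4 + j/(-2)) = 2/(-4 + j*(-½)) = 2/(-4 - j/2))
(10*a(q(4), T(-3)))*z(7) = (10*3)*(-4/(8 + 7)) = 30*(-4/15) = -8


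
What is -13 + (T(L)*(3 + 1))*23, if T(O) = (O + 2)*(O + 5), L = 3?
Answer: 3667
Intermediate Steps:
T(O) = (2 + O)*(5 + O)
-13 + (T(L)*(3 + 1))*23 = -13 + ((10 + 3² + 7*3)*(3 + 1))*23 = -13 + ((10 + 9 + 21)*4)*23 = -13 + (40*4)*23 = -13 + 160*23 = -13 + 3680 = 3667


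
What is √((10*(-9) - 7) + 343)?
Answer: √246 ≈ 15.684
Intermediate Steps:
√((10*(-9) - 7) + 343) = √((-90 - 7) + 343) = √(-97 + 343) = √246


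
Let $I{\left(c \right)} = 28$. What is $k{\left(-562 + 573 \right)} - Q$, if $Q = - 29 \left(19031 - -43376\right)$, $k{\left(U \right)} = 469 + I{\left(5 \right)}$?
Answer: $1810300$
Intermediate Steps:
$k{\left(U \right)} = 497$ ($k{\left(U \right)} = 469 + 28 = 497$)
$Q = -1809803$ ($Q = - 29 \left(19031 + 43376\right) = \left(-29\right) 62407 = -1809803$)
$k{\left(-562 + 573 \right)} - Q = 497 - -1809803 = 497 + 1809803 = 1810300$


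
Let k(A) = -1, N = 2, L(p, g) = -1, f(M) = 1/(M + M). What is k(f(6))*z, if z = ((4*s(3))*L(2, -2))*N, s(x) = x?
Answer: 24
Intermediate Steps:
f(M) = 1/(2*M)
z = -24 (z = ((4*3)*(-1))*2 = (12*(-1))*2 = -12*2 = -24)
k(f(6))*z = -1*(-24) = 24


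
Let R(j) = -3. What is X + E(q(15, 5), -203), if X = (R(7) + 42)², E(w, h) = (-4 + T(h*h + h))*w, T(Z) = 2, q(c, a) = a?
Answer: 1511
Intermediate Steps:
E(w, h) = -2*w (E(w, h) = (-4 + 2)*w = -2*w)
X = 1521 (X = (-3 + 42)² = 39² = 1521)
X + E(q(15, 5), -203) = 1521 - 2*5 = 1521 - 10 = 1511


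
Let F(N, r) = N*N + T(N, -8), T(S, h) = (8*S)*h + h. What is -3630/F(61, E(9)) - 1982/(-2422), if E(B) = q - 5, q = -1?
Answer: 4585211/231301 ≈ 19.824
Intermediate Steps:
T(S, h) = h + 8*S*h (T(S, h) = 8*S*h + h = h + 8*S*h)
E(B) = -6 (E(B) = -1 - 5 = -6)
F(N, r) = -8 + N**2 - 64*N (F(N, r) = N*N - 8*(1 + 8*N) = N**2 + (-8 - 64*N) = -8 + N**2 - 64*N)
-3630/F(61, E(9)) - 1982/(-2422) = -3630/(-8 + 61**2 - 64*61) - 1982/(-2422) = -3630/(-8 + 3721 - 3904) - 1982*(-1/2422) = -3630/(-191) + 991/1211 = -3630*(-1/191) + 991/1211 = 3630/191 + 991/1211 = 4585211/231301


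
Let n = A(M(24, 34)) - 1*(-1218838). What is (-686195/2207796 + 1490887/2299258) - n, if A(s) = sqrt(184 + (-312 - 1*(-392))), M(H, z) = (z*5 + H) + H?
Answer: -3093588312447445321/2538146307684 - 2*sqrt(66) ≈ -1.2189e+6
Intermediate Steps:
M(H, z) = 2*H + 5*z (M(H, z) = (5*z + H) + H = (H + 5*z) + H = 2*H + 5*z)
A(s) = 2*sqrt(66) (A(s) = sqrt(184 + (-312 + 392)) = sqrt(184 + 80) = sqrt(264) = 2*sqrt(66))
n = 1218838 + 2*sqrt(66) (n = 2*sqrt(66) - 1*(-1218838) = 2*sqrt(66) + 1218838 = 1218838 + 2*sqrt(66) ≈ 1.2189e+6)
(-686195/2207796 + 1490887/2299258) - n = (-686195/2207796 + 1490887/2299258) - (1218838 + 2*sqrt(66)) = (-686195*1/2207796 + 1490887*(1/2299258)) + (-1218838 - 2*sqrt(66)) = (-686195/2207796 + 1490887/2299258) + (-1218838 - 2*sqrt(66)) = 856917505871/2538146307684 + (-1218838 - 2*sqrt(66)) = -3093588312447445321/2538146307684 - 2*sqrt(66)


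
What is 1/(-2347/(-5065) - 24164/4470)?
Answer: -2264055/11189957 ≈ -0.20233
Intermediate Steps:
1/(-2347/(-5065) - 24164/4470) = 1/(-2347*(-1/5065) - 24164*1/4470) = 1/(2347/5065 - 12082/2235) = 1/(-11189957/2264055) = -2264055/11189957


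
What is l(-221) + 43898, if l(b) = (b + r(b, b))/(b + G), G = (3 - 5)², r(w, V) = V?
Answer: 9526308/217 ≈ 43900.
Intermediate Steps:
G = 4 (G = (-2)² = 4)
l(b) = 2*b/(4 + b) (l(b) = (b + b)/(b + 4) = (2*b)/(4 + b) = 2*b/(4 + b))
l(-221) + 43898 = 2*(-221)/(4 - 221) + 43898 = 2*(-221)/(-217) + 43898 = 2*(-221)*(-1/217) + 43898 = 442/217 + 43898 = 9526308/217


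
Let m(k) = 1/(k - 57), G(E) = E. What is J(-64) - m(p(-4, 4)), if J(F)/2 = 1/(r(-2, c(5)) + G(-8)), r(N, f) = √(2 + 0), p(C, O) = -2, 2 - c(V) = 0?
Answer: -441/1829 - √2/31 ≈ -0.28674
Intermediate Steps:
c(V) = 2 (c(V) = 2 - 1*0 = 2 + 0 = 2)
m(k) = 1/(-57 + k)
r(N, f) = √2
J(F) = 2/(-8 + √2) (J(F) = 2/(√2 - 8) = 2/(-8 + √2))
J(-64) - m(p(-4, 4)) = (-8/31 - √2/31) - 1/(-57 - 2) = (-8/31 - √2/31) - 1/(-59) = (-8/31 - √2/31) - 1*(-1/59) = (-8/31 - √2/31) + 1/59 = -441/1829 - √2/31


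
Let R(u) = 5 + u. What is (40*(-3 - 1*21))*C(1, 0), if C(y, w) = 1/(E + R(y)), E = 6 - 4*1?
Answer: -120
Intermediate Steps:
E = 2 (E = 6 - 4 = 2)
C(y, w) = 1/(7 + y) (C(y, w) = 1/(2 + (5 + y)) = 1/(7 + y))
(40*(-3 - 1*21))*C(1, 0) = (40*(-3 - 1*21))/(7 + 1) = (40*(-3 - 21))/8 = (40*(-24))*(⅛) = -960*⅛ = -120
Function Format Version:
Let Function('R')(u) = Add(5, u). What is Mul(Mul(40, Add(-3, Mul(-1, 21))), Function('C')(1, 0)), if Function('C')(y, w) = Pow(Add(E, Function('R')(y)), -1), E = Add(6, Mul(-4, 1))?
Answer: -120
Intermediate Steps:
E = 2 (E = Add(6, -4) = 2)
Function('C')(y, w) = Pow(Add(7, y), -1) (Function('C')(y, w) = Pow(Add(2, Add(5, y)), -1) = Pow(Add(7, y), -1))
Mul(Mul(40, Add(-3, Mul(-1, 21))), Function('C')(1, 0)) = Mul(Mul(40, Add(-3, Mul(-1, 21))), Pow(Add(7, 1), -1)) = Mul(Mul(40, Add(-3, -21)), Pow(8, -1)) = Mul(Mul(40, -24), Rational(1, 8)) = Mul(-960, Rational(1, 8)) = -120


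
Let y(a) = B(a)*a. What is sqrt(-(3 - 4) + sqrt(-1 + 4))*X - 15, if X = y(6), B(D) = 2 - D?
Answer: -15 - 24*sqrt(1 + sqrt(3)) ≈ -54.669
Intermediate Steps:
y(a) = a*(2 - a) (y(a) = (2 - a)*a = a*(2 - a))
X = -24 (X = 6*(2 - 1*6) = 6*(2 - 6) = 6*(-4) = -24)
sqrt(-(3 - 4) + sqrt(-1 + 4))*X - 15 = sqrt(-(3 - 4) + sqrt(-1 + 4))*(-24) - 15 = sqrt(-1*(-1) + sqrt(3))*(-24) - 15 = sqrt(1 + sqrt(3))*(-24) - 15 = -24*sqrt(1 + sqrt(3)) - 15 = -15 - 24*sqrt(1 + sqrt(3))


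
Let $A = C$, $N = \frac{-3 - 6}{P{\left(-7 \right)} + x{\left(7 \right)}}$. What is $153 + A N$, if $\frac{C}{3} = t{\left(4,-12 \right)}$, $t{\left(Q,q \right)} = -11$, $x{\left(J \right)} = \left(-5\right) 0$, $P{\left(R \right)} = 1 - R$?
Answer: $\frac{1521}{8} \approx 190.13$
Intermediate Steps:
$x{\left(J \right)} = 0$
$N = - \frac{9}{8}$ ($N = \frac{-3 - 6}{\left(1 - -7\right) + 0} = - \frac{9}{\left(1 + 7\right) + 0} = - \frac{9}{8 + 0} = - \frac{9}{8} \approx -1.125$)
$C = -33$ ($C = 3 \left(-11\right) = -33$)
$A = -33$
$153 + A N = 153 - - \frac{297}{8} = 153 + \frac{297}{8} = \frac{1521}{8}$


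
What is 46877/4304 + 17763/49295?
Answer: 2387253667/212165680 ≈ 11.252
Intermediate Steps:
46877/4304 + 17763/49295 = 2387253667/212165680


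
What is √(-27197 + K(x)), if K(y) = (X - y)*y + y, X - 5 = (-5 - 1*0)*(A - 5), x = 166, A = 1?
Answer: I*√50437 ≈ 224.58*I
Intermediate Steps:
X = 25 (X = 5 + (-5 - 1*0)*(1 - 5) = 5 + (-5 + 0)*(-4) = 5 - 5*(-4) = 5 + 20 = 25)
K(y) = y + y*(25 - y) (K(y) = (25 - y)*y + y = y*(25 - y) + y = y + y*(25 - y))
√(-27197 + K(x)) = √(-27197 + 166*(26 - 1*166)) = √(-27197 + 166*(26 - 166)) = √(-27197 + 166*(-140)) = √(-27197 - 23240) = √(-50437) = I*√50437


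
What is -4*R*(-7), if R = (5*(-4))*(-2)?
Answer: 1120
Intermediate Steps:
R = 40 (R = -20*(-2) = 40)
-4*R*(-7) = -4*40*(-7) = -160*(-7) = 1120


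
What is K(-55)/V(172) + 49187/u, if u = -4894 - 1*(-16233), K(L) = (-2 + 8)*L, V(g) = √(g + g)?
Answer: 49187/11339 - 165*√86/86 ≈ -13.455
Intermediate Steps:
V(g) = √2*√g (V(g) = √(2*g) = √2*√g)
K(L) = 6*L
u = 11339 (u = -4894 + 16233 = 11339)
K(-55)/V(172) + 49187/u = (6*(-55))/((√2*√172)) + 49187/11339 = -330*√86/172 + 49187*(1/11339) = -330*√86/172 + 49187/11339 = -165*√86/86 + 49187/11339 = 49187/11339 - 165*√86/86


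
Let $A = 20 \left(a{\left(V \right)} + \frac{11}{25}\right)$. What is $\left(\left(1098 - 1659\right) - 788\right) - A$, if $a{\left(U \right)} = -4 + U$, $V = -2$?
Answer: $- \frac{6189}{5} \approx -1237.8$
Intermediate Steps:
$A = - \frac{556}{5}$ ($A = 20 \left(\left(-4 - 2\right) + \frac{11}{25}\right) = 20 \left(-6 + 11 \cdot \frac{1}{25}\right) = 20 \left(-6 + \frac{11}{25}\right) = 20 \left(- \frac{139}{25}\right) = - \frac{556}{5} \approx -111.2$)
$\left(\left(1098 - 1659\right) - 788\right) - A = \left(\left(1098 - 1659\right) - 788\right) - - \frac{556}{5} = \left(-561 - 788\right) + \frac{556}{5} = -1349 + \frac{556}{5} = - \frac{6189}{5}$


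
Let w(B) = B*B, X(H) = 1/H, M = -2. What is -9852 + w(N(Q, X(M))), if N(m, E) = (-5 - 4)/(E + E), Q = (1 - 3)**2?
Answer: -9771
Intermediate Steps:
Q = 4 (Q = (-2)**2 = 4)
X(H) = 1/H
N(m, E) = -9/(2*E) (N(m, E) = -9*1/(2*E) = -9/(2*E))
w(B) = B**2
-9852 + w(N(Q, X(M))) = -9852 + (-9/(2*(1/(-2))))**2 = -9852 + (-9/(2*(-1/2)))**2 = -9852 + (-9/2*(-2))**2 = -9852 + 9**2 = -9852 + 81 = -9771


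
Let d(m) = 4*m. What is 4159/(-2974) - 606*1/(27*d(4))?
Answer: -299911/107064 ≈ -2.8012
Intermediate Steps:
4159/(-2974) - 606*1/(27*d(4)) = 4159/(-2974) - 606/((4*4)*27) = 4159*(-1/2974) - 606/(16*27) = -4159/2974 - 606/432 = -4159/2974 - 606*1/432 = -4159/2974 - 101/72 = -299911/107064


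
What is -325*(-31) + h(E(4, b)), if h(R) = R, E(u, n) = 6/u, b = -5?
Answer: 20153/2 ≈ 10077.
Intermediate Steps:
-325*(-31) + h(E(4, b)) = -325*(-31) + 6/4 = 10075 + 6*(¼) = 10075 + 3/2 = 20153/2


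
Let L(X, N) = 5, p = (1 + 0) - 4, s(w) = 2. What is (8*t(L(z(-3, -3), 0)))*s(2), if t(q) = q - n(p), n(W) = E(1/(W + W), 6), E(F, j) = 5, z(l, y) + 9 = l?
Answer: 0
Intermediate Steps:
z(l, y) = -9 + l
p = -3 (p = 1 - 4 = -3)
n(W) = 5
t(q) = -5 + q (t(q) = q - 1*5 = q - 5 = -5 + q)
(8*t(L(z(-3, -3), 0)))*s(2) = (8*(-5 + 5))*2 = (8*0)*2 = 0*2 = 0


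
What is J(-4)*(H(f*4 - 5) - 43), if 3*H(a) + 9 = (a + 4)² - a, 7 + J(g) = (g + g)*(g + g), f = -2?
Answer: -836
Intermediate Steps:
J(g) = -7 + 4*g² (J(g) = -7 + (g + g)*(g + g) = -7 + (2*g)*(2*g) = -7 + 4*g²)
H(a) = -3 - a/3 + (4 + a)²/3 (H(a) = -3 + ((a + 4)² - a)/3 = -3 + ((4 + a)² - a)/3 = -3 + (-a/3 + (4 + a)²/3) = -3 - a/3 + (4 + a)²/3)
J(-4)*(H(f*4 - 5) - 43) = (-7 + 4*(-4)²)*((-3 - (-2*4 - 5)/3 + (4 + (-2*4 - 5))²/3) - 43) = (-7 + 4*16)*((-3 - (-8 - 5)/3 + (4 + (-8 - 5))²/3) - 43) = (-7 + 64)*((-3 - ⅓*(-13) + (4 - 13)²/3) - 43) = 57*((-3 + 13/3 + (⅓)*(-9)²) - 43) = 57*((-3 + 13/3 + (⅓)*81) - 43) = 57*((-3 + 13/3 + 27) - 43) = 57*(85/3 - 43) = 57*(-44/3) = -836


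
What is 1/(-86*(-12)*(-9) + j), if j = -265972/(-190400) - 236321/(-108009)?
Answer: -734461200/6819042665309 ≈ -0.00010771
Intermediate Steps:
j = 2632960291/734461200 (j = -265972*(-1/190400) - 236321*(-1/108009) = 9499/6800 + 236321/108009 = 2632960291/734461200 ≈ 3.5849)
1/(-86*(-12)*(-9) + j) = 1/(-86*(-12)*(-9) + 2632960291/734461200) = 1/(1032*(-9) + 2632960291/734461200) = 1/(-9288 + 2632960291/734461200) = 1/(-6819042665309/734461200) = -734461200/6819042665309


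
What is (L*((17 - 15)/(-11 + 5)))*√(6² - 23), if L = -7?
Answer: 7*√13/3 ≈ 8.4129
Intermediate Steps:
(L*((17 - 15)/(-11 + 5)))*√(6² - 23) = (-7*(17 - 15)/(-11 + 5))*√(6² - 23) = (-14/(-6))*√(36 - 23) = (-14*(-1)/6)*√13 = (-7*(-⅓))*√13 = 7*√13/3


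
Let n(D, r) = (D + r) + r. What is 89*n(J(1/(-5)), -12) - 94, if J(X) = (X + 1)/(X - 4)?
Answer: -47186/21 ≈ -2247.0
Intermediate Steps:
J(X) = (1 + X)/(-4 + X)
n(D, r) = D + 2*r
89*n(J(1/(-5)), -12) - 94 = 89*((1 + 1/(-5))/(-4 + 1/(-5)) + 2*(-12)) - 94 = 89*((1 - ⅕)/(-4 - ⅕) - 24) - 94 = 89*((⅘)/(-21/5) - 24) - 94 = 89*(-5/21*⅘ - 24) - 94 = 89*(-4/21 - 24) - 94 = 89*(-508/21) - 94 = -45212/21 - 94 = -47186/21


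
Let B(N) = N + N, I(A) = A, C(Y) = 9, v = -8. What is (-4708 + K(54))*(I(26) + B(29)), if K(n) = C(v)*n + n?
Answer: -350112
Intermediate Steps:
B(N) = 2*N
K(n) = 10*n (K(n) = 9*n + n = 10*n)
(-4708 + K(54))*(I(26) + B(29)) = (-4708 + 10*54)*(26 + 2*29) = (-4708 + 540)*(26 + 58) = -4168*84 = -350112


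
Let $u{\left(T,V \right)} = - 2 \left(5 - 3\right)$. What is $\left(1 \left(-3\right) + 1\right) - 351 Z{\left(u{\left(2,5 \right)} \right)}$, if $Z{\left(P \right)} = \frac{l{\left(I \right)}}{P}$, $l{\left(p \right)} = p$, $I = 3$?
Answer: $\frac{1045}{4} \approx 261.25$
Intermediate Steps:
$u{\left(T,V \right)} = -4$ ($u{\left(T,V \right)} = \left(-2\right) 2 = -4$)
$Z{\left(P \right)} = \frac{3}{P}$
$\left(1 \left(-3\right) + 1\right) - 351 Z{\left(u{\left(2,5 \right)} \right)} = \left(1 \left(-3\right) + 1\right) - 351 \frac{3}{-4} = \left(-3 + 1\right) - 351 \cdot 3 \left(- \frac{1}{4}\right) = -2 - - \frac{1053}{4} = -2 + \frac{1053}{4} = \frac{1045}{4}$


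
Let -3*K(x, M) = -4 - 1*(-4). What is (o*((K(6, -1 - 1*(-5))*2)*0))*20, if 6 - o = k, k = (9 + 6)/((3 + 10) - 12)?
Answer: 0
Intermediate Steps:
K(x, M) = 0 (K(x, M) = -(-4 - 1*(-4))/3 = -(-4 + 4)/3 = -⅓*0 = 0)
k = 15 (k = 15/(13 - 12) = 15/1 = 15*1 = 15)
o = -9 (o = 6 - 1*15 = 6 - 15 = -9)
(o*((K(6, -1 - 1*(-5))*2)*0))*20 = -9*0*2*0*20 = -0*0*20 = -9*0*20 = 0*20 = 0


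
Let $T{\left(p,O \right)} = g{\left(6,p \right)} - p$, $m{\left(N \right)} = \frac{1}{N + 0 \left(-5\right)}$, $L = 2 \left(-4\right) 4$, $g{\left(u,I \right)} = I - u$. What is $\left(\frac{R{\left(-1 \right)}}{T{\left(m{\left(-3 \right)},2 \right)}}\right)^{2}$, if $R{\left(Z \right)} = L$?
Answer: $\frac{256}{9} \approx 28.444$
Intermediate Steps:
$L = -32$ ($L = \left(-8\right) 4 = -32$)
$m{\left(N \right)} = \frac{1}{N}$ ($m{\left(N \right)} = \frac{1}{N + 0} = \frac{1}{N}$)
$T{\left(p,O \right)} = -6$ ($T{\left(p,O \right)} = \left(p - 6\right) - p = \left(-6 + p\right) - p = -6$)
$R{\left(Z \right)} = -32$
$\left(\frac{R{\left(-1 \right)}}{T{\left(m{\left(-3 \right)},2 \right)}}\right)^{2} = \left(- \frac{32}{-6}\right)^{2} = \left(\left(-32\right) \left(- \frac{1}{6}\right)\right)^{2} = \left(\frac{16}{3}\right)^{2} = \frac{256}{9}$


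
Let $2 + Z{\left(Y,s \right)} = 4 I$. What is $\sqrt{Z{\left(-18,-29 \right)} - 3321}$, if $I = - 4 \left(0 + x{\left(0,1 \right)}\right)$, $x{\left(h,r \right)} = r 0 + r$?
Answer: $3 i \sqrt{371} \approx 57.784 i$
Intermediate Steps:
$x{\left(h,r \right)} = r$ ($x{\left(h,r \right)} = 0 + r = r$)
$I = -4$ ($I = - 4 \left(0 + 1\right) = \left(-4\right) 1 = -4$)
$Z{\left(Y,s \right)} = -18$ ($Z{\left(Y,s \right)} = -2 + 4 \left(-4\right) = -2 - 16 = -18$)
$\sqrt{Z{\left(-18,-29 \right)} - 3321} = \sqrt{-18 - 3321} = \sqrt{-3339} = 3 i \sqrt{371}$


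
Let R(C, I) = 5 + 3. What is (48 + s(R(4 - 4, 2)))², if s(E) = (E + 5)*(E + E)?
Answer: 65536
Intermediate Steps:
R(C, I) = 8
s(E) = 2*E*(5 + E) (s(E) = (5 + E)*(2*E) = 2*E*(5 + E))
(48 + s(R(4 - 4, 2)))² = (48 + 2*8*(5 + 8))² = (48 + 2*8*13)² = (48 + 208)² = 256² = 65536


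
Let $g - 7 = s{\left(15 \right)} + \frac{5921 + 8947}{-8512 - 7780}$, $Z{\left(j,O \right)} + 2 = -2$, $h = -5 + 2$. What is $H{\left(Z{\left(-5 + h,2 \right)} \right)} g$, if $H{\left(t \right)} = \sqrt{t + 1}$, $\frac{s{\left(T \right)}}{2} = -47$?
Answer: $- \frac{358068 i \sqrt{3}}{4073} \approx - 152.27 i$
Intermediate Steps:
$s{\left(T \right)} = -94$ ($s{\left(T \right)} = 2 \left(-47\right) = -94$)
$h = -3$
$Z{\left(j,O \right)} = -4$ ($Z{\left(j,O \right)} = -2 - 2 = -4$)
$H{\left(t \right)} = \sqrt{1 + t}$
$g = - \frac{358068}{4073}$ ($g = 7 - \left(94 - \frac{5921 + 8947}{-8512 - 7780}\right) = 7 - \left(94 - \frac{14868}{-16292}\right) = 7 + \left(-94 + 14868 \left(- \frac{1}{16292}\right)\right) = 7 - \frac{386579}{4073} = - \frac{358068}{4073} \approx -87.913$)
$H{\left(Z{\left(-5 + h,2 \right)} \right)} g = \sqrt{1 - 4} \left(- \frac{358068}{4073}\right) = \sqrt{-3} \left(- \frac{358068}{4073}\right) = i \sqrt{3} \left(- \frac{358068}{4073}\right) = - \frac{358068 i \sqrt{3}}{4073}$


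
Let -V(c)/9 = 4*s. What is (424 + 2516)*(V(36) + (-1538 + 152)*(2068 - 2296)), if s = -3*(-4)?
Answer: 927793440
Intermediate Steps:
s = 12
V(c) = -432 (V(c) = -36*12 = -9*48 = -432)
(424 + 2516)*(V(36) + (-1538 + 152)*(2068 - 2296)) = (424 + 2516)*(-432 + (-1538 + 152)*(2068 - 2296)) = 2940*(-432 - 1386*(-228)) = 2940*(-432 + 316008) = 2940*315576 = 927793440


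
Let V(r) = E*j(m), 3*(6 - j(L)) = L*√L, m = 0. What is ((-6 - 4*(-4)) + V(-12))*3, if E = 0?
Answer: 30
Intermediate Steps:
j(L) = 6 - L^(3/2)/3 (j(L) = 6 - L*√L/3 = 6 - L^(3/2)/3)
V(r) = 0 (V(r) = 0*(6 - 0^(3/2)/3) = 0*(6 - ⅓*0) = 0*(6 + 0) = 0*6 = 0)
((-6 - 4*(-4)) + V(-12))*3 = ((-6 - 4*(-4)) + 0)*3 = ((-6 + 16) + 0)*3 = (10 + 0)*3 = 10*3 = 30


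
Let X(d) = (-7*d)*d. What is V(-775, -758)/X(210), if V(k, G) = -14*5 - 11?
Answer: 9/34300 ≈ 0.00026239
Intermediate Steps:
V(k, G) = -81 (V(k, G) = -70 - 11 = -81)
X(d) = -7*d²
V(-775, -758)/X(210) = -81/((-7*210²)) = -81/((-7*44100)) = -81/(-308700) = -81*(-1/308700) = 9/34300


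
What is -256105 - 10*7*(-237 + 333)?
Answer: -262825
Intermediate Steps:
-256105 - 10*7*(-237 + 333) = -256105 - 70*96 = -256105 - 1*6720 = -256105 - 6720 = -262825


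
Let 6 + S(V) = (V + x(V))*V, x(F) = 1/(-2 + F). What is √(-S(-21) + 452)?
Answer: √8510/23 ≈ 4.0109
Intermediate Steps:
S(V) = -6 + V*(V + 1/(-2 + V)) (S(V) = -6 + (V + 1/(-2 + V))*V = -6 + V*(V + 1/(-2 + V)))
√(-S(-21) + 452) = √(-(-21 + (-6 + (-21)²)*(-2 - 21))/(-2 - 21) + 452) = √(-(-21 + (-6 + 441)*(-23))/(-23) + 452) = √(-(-1)*(-21 + 435*(-23))/23 + 452) = √(-(-1)*(-21 - 10005)/23 + 452) = √(-(-1)*(-10026)/23 + 452) = √(-1*10026/23 + 452) = √(-10026/23 + 452) = √(370/23) = √8510/23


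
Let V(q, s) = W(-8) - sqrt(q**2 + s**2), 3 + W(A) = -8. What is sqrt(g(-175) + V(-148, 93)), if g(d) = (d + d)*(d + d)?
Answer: sqrt(122489 - sqrt(30553)) ≈ 349.73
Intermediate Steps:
W(A) = -11 (W(A) = -3 - 8 = -11)
g(d) = 4*d**2 (g(d) = (2*d)*(2*d) = 4*d**2)
V(q, s) = -11 - sqrt(q**2 + s**2)
sqrt(g(-175) + V(-148, 93)) = sqrt(4*(-175)**2 + (-11 - sqrt((-148)**2 + 93**2))) = sqrt(4*30625 + (-11 - sqrt(21904 + 8649))) = sqrt(122500 + (-11 - sqrt(30553))) = sqrt(122489 - sqrt(30553))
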